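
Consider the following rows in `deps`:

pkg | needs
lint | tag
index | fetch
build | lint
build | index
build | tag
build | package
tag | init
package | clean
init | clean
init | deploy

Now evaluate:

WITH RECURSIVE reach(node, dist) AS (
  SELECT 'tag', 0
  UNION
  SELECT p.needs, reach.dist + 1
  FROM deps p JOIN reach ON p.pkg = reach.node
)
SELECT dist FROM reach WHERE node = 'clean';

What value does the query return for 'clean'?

Base: (tag, dist=0).
Iteration 1: edges from {tag} -> (init, dist=1).
Iteration 2: edges from {init} -> (clean, dist=2), (deploy, dist=2).
Iteration 3: no outgoing edges from {clean,deploy}; recursion stops.

2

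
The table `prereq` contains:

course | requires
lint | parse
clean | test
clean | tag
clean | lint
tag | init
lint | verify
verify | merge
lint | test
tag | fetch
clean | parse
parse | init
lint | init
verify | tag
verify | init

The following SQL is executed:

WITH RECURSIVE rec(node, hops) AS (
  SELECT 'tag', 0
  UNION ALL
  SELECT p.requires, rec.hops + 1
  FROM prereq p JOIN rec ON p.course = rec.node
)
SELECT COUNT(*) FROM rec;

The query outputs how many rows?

3

Base: (tag, hops=0).
Iteration 1: edges from {tag} -> (fetch, hops=1), (init, hops=1).
Iteration 2: no outgoing edges from {fetch,init}; recursion stops.
Total rows emitted: 3.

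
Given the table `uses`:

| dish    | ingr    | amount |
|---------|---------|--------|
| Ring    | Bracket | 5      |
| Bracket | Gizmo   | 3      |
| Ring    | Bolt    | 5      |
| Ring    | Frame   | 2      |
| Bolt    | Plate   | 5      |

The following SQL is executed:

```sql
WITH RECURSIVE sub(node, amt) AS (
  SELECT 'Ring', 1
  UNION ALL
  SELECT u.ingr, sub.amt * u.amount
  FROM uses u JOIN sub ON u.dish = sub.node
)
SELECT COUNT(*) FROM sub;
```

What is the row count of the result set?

6

Base: (Ring, amt=1).
Iteration 1: components of {Ring} -> Bolt = 1*5 = 5, Bracket = 1*5 = 5, Frame = 1*2 = 2.
Iteration 2: components of {Bolt,Bracket,Frame} -> Gizmo = 5*3 = 15, Plate = 5*5 = 25.
Iteration 3: no further components; recursion stops.
Total rows emitted: 6.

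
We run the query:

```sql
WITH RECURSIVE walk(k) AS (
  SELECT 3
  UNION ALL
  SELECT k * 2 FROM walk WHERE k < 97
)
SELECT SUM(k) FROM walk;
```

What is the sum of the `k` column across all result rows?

Base: k=3.
Iteration 1: 3 < 97 holds -> k = 3 * 2 = 6.
Iteration 2: 6 < 97 holds -> k = 6 * 2 = 12.
Iteration 3: 12 < 97 holds -> k = 12 * 2 = 24.
Iteration 4: 24 < 97 holds -> k = 24 * 2 = 48.
Iteration 5: 48 < 97 holds -> k = 48 * 2 = 96.
Iteration 6: 96 < 97 holds -> k = 96 * 2 = 192.
Iteration 7: 192 < 97 fails; recursion stops.
SUM(k) = 3 + 6 + 12 + 24 + 48 + 96 + 192 = 381.

381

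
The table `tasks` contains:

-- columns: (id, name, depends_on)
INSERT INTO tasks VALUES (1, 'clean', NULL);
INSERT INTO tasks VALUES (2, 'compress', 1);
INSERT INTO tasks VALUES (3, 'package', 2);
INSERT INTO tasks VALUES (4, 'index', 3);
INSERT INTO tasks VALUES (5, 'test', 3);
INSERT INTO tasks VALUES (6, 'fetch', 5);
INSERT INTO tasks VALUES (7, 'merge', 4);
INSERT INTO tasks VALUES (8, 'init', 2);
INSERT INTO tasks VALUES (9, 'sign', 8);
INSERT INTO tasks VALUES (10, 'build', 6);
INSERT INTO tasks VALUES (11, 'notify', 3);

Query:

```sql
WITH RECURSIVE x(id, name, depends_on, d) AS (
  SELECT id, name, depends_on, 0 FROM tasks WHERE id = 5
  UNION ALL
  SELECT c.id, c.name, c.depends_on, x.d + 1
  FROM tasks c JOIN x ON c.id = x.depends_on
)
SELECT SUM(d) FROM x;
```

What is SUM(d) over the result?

Base: id=5 (test), depends_on=3, d 0.
Iteration 1: join on id=3 -> package (id 3, depends_on=2, d 1).
Iteration 2: join on id=2 -> compress (id 2, depends_on=1, d 2).
Iteration 3: join on id=1 -> clean (id 1, depends_on=NULL, d 3).
Iteration 4: depends_on is NULL; no match; recursion stops.
SUM(d) = 0 + 1 + 2 + 3 = 6.

6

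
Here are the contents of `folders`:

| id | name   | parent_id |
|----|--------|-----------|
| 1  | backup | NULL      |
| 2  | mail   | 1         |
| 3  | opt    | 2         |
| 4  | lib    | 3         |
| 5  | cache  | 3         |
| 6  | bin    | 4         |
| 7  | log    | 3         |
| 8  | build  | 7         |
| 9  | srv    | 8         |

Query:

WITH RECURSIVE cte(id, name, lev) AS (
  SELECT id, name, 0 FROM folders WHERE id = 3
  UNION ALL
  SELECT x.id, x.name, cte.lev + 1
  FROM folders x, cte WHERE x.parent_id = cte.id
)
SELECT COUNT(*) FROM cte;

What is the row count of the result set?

7

Base: id=3 (opt) at lev 0.
Iteration 1: rows with parent_id in {3} -> lib (id 4, lev 1), cache (id 5, lev 1), log (id 7, lev 1).
Iteration 2: rows with parent_id in {4,5,7} -> bin (id 6, lev 2), build (id 8, lev 2).
Iteration 3: rows with parent_id in {6,8} -> srv (id 9, lev 3).
Iteration 4: no rows with parent_id in {9}; recursion stops.
Total rows emitted: 7.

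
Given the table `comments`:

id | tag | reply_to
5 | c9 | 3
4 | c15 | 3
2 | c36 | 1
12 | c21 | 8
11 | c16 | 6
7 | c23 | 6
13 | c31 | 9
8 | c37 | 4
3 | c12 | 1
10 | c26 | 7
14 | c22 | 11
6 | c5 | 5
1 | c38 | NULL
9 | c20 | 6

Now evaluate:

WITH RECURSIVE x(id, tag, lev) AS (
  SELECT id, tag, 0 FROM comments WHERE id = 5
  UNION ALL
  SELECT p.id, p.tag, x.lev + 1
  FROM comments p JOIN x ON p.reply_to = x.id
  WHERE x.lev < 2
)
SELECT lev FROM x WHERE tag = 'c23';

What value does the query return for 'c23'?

2

Base: id=5 (c9) at lev 0.
Iteration 1: rows with reply_to in {5} -> c5 (id 6, lev 1).
Iteration 2: rows with reply_to in {6} -> c23 (id 7, lev 2), c20 (id 9, lev 2), c16 (id 11, lev 2).
Iteration 3: lev < 2 fails for all current rows; recursion stops.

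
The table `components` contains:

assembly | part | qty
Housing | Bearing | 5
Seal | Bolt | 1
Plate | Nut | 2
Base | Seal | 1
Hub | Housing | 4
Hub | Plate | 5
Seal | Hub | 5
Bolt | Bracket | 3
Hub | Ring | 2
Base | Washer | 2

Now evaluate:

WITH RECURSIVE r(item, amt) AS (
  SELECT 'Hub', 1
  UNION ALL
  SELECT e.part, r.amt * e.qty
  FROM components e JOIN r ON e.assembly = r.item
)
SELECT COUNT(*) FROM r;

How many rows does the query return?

6

Base: (Hub, amt=1).
Iteration 1: components of {Hub} -> Housing = 1*4 = 4, Plate = 1*5 = 5, Ring = 1*2 = 2.
Iteration 2: components of {Housing,Plate,Ring} -> Bearing = 4*5 = 20, Nut = 5*2 = 10.
Iteration 3: no further components; recursion stops.
Total rows emitted: 6.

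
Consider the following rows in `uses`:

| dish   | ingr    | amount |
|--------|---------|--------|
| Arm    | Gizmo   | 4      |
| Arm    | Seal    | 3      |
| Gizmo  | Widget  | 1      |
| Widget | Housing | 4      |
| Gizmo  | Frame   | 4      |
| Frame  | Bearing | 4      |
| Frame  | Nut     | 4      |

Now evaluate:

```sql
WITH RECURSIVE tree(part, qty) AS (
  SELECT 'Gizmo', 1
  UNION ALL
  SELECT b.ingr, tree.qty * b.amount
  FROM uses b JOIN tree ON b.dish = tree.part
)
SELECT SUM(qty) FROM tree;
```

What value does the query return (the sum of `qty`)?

42

Base: (Gizmo, qty=1).
Iteration 1: components of {Gizmo} -> Frame = 1*4 = 4, Widget = 1*1 = 1.
Iteration 2: components of {Frame,Widget} -> Bearing = 4*4 = 16, Housing = 1*4 = 4, Nut = 4*4 = 16.
Iteration 3: no further components; recursion stops.
SUM(qty) = 1 + 1 + 4 + 4 + 16 + 16 = 42.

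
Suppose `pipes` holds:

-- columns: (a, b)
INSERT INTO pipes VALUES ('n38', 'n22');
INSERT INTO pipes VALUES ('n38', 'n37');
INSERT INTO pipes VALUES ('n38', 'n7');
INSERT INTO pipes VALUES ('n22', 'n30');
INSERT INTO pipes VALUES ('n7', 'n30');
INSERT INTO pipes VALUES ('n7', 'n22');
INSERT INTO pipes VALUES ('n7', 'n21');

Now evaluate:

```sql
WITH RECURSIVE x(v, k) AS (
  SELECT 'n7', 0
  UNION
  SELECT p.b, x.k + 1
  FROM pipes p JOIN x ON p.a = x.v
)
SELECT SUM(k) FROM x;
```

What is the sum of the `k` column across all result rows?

5

Base: (n7, k=0).
Iteration 1: edges from {n7} -> (n21, k=1), (n22, k=1), (n30, k=1).
Iteration 2: edges from {n21,n22,n30} -> (n30, k=2).
Iteration 3: no outgoing edges from {n30}; recursion stops.
SUM(k) = 0 + 1 + 1 + 1 + 2 = 5.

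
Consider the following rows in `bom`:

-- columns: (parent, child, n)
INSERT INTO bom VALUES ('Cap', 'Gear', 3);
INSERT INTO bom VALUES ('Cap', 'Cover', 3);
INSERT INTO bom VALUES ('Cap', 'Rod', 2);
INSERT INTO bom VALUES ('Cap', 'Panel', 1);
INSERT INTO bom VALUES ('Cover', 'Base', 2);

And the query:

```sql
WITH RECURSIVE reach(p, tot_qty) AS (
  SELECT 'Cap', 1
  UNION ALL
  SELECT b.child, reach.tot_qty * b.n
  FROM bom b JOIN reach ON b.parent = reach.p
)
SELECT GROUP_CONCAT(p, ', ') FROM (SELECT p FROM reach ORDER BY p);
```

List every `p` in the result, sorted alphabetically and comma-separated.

Base, Cap, Cover, Gear, Panel, Rod

Base: (Cap, tot_qty=1).
Iteration 1: components of {Cap} -> Cover = 1*3 = 3, Gear = 1*3 = 3, Panel = 1*1 = 1, Rod = 1*2 = 2.
Iteration 2: components of {Cover,Gear,Panel,Rod} -> Base = 3*2 = 6.
Iteration 3: no further components; recursion stops.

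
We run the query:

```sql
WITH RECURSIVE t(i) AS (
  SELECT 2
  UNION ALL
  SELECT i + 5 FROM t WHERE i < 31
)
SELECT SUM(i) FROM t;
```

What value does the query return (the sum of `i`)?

119

Base: i=2.
Iteration 1: 2 < 31 holds -> i = 2 + 5 = 7.
Iteration 2: 7 < 31 holds -> i = 7 + 5 = 12.
Iteration 3: 12 < 31 holds -> i = 12 + 5 = 17.
Iteration 4: 17 < 31 holds -> i = 17 + 5 = 22.
Iteration 5: 22 < 31 holds -> i = 22 + 5 = 27.
Iteration 6: 27 < 31 holds -> i = 27 + 5 = 32.
Iteration 7: 32 < 31 fails; recursion stops.
SUM(i) = 2 + 7 + 12 + 17 + 22 + 27 + 32 = 119.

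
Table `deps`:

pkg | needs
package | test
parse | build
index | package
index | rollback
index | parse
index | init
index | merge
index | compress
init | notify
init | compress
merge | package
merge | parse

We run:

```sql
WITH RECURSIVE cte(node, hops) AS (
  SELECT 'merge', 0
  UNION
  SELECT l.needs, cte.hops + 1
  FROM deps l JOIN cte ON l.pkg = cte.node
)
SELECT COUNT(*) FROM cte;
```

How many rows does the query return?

5

Base: (merge, hops=0).
Iteration 1: edges from {merge} -> (package, hops=1), (parse, hops=1).
Iteration 2: edges from {package,parse} -> (build, hops=2), (test, hops=2).
Iteration 3: no outgoing edges from {build,test}; recursion stops.
Total rows emitted: 5.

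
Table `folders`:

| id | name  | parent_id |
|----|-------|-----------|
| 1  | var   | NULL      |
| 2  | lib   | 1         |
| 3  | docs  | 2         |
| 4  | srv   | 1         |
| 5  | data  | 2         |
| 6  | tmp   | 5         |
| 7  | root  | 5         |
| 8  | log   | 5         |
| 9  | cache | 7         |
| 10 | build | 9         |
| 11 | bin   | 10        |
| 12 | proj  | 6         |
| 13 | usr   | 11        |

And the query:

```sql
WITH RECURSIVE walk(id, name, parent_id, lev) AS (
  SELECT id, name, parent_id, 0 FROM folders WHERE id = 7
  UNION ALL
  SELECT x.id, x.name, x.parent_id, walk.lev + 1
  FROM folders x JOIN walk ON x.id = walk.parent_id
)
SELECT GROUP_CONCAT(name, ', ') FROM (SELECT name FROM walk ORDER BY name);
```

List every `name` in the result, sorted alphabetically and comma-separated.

data, lib, root, var

Base: id=7 (root), parent_id=5, lev 0.
Iteration 1: join on id=5 -> data (id 5, parent_id=2, lev 1).
Iteration 2: join on id=2 -> lib (id 2, parent_id=1, lev 2).
Iteration 3: join on id=1 -> var (id 1, parent_id=NULL, lev 3).
Iteration 4: parent_id is NULL; no match; recursion stops.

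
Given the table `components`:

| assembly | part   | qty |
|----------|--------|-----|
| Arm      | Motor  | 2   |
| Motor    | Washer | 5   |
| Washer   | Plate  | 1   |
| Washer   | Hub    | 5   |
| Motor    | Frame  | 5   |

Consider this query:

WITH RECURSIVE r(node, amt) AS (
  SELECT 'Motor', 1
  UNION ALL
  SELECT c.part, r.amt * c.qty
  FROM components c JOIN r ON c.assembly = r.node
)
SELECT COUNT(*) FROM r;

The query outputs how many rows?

5

Base: (Motor, amt=1).
Iteration 1: components of {Motor} -> Frame = 1*5 = 5, Washer = 1*5 = 5.
Iteration 2: components of {Frame,Washer} -> Hub = 5*5 = 25, Plate = 5*1 = 5.
Iteration 3: no further components; recursion stops.
Total rows emitted: 5.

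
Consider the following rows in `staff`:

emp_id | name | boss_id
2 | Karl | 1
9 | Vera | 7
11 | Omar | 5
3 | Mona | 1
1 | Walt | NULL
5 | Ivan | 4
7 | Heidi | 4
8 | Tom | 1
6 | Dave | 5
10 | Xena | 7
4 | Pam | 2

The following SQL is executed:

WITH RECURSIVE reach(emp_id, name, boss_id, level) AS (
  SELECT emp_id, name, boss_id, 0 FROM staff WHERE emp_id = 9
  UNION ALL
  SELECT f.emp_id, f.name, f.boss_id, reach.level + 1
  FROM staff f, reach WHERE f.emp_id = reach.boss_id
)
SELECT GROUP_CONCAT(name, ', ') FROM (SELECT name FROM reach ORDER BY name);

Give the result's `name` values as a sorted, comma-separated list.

Heidi, Karl, Pam, Vera, Walt

Base: emp_id=9 (Vera), boss_id=7, level 0.
Iteration 1: join on emp_id=7 -> Heidi (id 7, boss_id=4, level 1).
Iteration 2: join on emp_id=4 -> Pam (id 4, boss_id=2, level 2).
Iteration 3: join on emp_id=2 -> Karl (id 2, boss_id=1, level 3).
Iteration 4: join on emp_id=1 -> Walt (id 1, boss_id=NULL, level 4).
Iteration 5: boss_id is NULL; no match; recursion stops.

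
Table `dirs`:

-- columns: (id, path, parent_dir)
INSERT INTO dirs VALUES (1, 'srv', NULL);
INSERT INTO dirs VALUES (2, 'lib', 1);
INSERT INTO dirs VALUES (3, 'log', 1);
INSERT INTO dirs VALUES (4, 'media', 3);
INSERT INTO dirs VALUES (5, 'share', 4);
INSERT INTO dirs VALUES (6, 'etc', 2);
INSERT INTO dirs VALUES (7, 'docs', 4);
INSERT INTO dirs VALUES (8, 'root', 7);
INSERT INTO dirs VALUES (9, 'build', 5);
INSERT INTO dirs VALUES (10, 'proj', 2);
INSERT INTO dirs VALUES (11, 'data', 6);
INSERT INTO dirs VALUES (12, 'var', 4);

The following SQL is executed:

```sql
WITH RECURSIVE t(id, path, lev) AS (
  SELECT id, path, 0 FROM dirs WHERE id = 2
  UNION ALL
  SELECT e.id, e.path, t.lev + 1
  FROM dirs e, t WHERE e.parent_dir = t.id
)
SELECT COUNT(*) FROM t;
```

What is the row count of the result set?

Base: id=2 (lib) at lev 0.
Iteration 1: rows with parent_dir in {2} -> etc (id 6, lev 1), proj (id 10, lev 1).
Iteration 2: rows with parent_dir in {6,10} -> data (id 11, lev 2).
Iteration 3: no rows with parent_dir in {11}; recursion stops.
Total rows emitted: 4.

4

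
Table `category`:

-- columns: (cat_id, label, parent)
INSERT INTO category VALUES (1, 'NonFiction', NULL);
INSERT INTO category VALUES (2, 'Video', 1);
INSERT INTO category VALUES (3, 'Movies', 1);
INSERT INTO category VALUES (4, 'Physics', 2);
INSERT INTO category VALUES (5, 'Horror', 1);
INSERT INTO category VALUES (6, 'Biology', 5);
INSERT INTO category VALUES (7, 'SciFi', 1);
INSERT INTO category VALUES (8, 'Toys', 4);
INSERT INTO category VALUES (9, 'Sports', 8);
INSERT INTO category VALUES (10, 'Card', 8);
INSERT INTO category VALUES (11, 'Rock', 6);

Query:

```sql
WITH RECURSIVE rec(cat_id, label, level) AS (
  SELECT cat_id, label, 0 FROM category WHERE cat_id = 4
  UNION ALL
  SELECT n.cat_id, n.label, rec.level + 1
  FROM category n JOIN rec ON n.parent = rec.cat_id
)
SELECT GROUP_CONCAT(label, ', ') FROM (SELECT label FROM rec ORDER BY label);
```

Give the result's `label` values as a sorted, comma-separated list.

Card, Physics, Sports, Toys

Base: cat_id=4 (Physics) at level 0.
Iteration 1: rows with parent in {4} -> Toys (id 8, level 1).
Iteration 2: rows with parent in {8} -> Sports (id 9, level 2), Card (id 10, level 2).
Iteration 3: no rows with parent in {9,10}; recursion stops.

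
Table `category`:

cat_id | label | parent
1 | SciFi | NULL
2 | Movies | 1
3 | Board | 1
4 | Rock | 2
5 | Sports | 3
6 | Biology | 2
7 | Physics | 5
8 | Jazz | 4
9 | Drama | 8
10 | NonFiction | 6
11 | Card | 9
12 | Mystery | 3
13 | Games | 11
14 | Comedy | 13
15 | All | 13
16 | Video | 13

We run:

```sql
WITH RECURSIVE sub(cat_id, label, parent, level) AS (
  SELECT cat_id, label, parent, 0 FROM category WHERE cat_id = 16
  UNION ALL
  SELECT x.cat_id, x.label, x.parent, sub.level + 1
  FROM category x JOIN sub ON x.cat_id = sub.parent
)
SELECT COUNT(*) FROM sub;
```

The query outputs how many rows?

Base: cat_id=16 (Video), parent=13, level 0.
Iteration 1: join on cat_id=13 -> Games (id 13, parent=11, level 1).
Iteration 2: join on cat_id=11 -> Card (id 11, parent=9, level 2).
Iteration 3: join on cat_id=9 -> Drama (id 9, parent=8, level 3).
Iteration 4: join on cat_id=8 -> Jazz (id 8, parent=4, level 4).
Iteration 5: join on cat_id=4 -> Rock (id 4, parent=2, level 5).
Iteration 6: join on cat_id=2 -> Movies (id 2, parent=1, level 6).
Iteration 7: join on cat_id=1 -> SciFi (id 1, parent=NULL, level 7).
Iteration 8: parent is NULL; no match; recursion stops.
Total rows emitted: 8.

8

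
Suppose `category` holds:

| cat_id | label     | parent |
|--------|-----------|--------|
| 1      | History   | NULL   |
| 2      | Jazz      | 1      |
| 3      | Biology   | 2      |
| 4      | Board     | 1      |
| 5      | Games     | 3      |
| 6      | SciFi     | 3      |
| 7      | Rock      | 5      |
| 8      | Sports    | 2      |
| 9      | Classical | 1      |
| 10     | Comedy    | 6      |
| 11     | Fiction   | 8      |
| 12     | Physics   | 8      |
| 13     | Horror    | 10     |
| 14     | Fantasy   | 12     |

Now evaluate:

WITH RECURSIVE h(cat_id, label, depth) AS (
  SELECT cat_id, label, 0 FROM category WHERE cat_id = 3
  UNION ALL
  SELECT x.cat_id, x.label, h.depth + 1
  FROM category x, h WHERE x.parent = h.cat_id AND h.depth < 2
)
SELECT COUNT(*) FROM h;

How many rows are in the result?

Base: cat_id=3 (Biology) at depth 0.
Iteration 1: rows with parent in {3} -> Games (id 5, depth 1), SciFi (id 6, depth 1).
Iteration 2: rows with parent in {5,6} -> Rock (id 7, depth 2), Comedy (id 10, depth 2).
Iteration 3: depth < 2 fails for all current rows; recursion stops.
Total rows emitted: 5.

5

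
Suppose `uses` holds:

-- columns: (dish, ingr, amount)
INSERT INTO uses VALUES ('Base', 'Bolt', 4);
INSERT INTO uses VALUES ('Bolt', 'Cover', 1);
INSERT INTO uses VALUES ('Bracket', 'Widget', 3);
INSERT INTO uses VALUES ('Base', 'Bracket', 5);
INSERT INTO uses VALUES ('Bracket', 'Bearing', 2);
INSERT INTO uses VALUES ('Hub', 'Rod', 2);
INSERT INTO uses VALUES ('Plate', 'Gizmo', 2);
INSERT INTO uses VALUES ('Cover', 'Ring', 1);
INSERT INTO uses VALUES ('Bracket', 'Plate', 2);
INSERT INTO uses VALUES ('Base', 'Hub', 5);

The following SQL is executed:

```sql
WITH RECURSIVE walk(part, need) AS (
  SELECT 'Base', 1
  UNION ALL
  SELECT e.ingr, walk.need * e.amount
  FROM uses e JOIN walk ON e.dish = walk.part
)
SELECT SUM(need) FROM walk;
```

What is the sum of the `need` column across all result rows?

Base: (Base, need=1).
Iteration 1: components of {Base} -> Bolt = 1*4 = 4, Bracket = 1*5 = 5, Hub = 1*5 = 5.
Iteration 2: components of {Bolt,Bracket,Hub} -> Bearing = 5*2 = 10, Cover = 4*1 = 4, Plate = 5*2 = 10, Rod = 5*2 = 10, Widget = 5*3 = 15.
Iteration 3: components of {Bearing,Cover,Plate,Rod,Widget} -> Gizmo = 10*2 = 20, Ring = 4*1 = 4.
Iteration 4: no further components; recursion stops.
SUM(need) = 1 + 4 + 5 + 5 + 4 + 10 + 15 + 10 + 10 + 4 + 20 = 88.

88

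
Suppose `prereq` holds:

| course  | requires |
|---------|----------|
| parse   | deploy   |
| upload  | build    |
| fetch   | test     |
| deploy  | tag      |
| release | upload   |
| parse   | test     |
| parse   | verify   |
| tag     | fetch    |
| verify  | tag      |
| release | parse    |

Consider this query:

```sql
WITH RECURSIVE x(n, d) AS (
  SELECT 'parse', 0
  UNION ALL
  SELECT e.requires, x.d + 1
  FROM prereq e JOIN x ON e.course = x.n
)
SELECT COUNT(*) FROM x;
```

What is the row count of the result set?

Base: (parse, d=0).
Iteration 1: edges from {parse} -> (deploy, d=1), (test, d=1), (verify, d=1).
Iteration 2: edges from {deploy,test,verify} -> (tag, d=2) x2. [UNION ALL keeps all 2 new rows, including repeats]
Iteration 3: edges from {tag} -> (fetch, d=3) x2. [UNION ALL keeps all 2 new rows, including repeats]
Iteration 4: edges from {fetch} -> (test, d=4) x2. [UNION ALL keeps all 2 new rows, including repeats]
Iteration 5: no outgoing edges from {test}; recursion stops.
Total rows emitted: 10.

10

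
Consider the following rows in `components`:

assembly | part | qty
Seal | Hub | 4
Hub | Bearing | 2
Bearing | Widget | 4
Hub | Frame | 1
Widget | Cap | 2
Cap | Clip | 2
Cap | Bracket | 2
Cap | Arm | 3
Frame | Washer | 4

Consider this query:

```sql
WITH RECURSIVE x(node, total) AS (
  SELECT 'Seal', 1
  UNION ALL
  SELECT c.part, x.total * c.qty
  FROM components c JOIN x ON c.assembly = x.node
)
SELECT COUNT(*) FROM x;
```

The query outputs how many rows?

10

Base: (Seal, total=1).
Iteration 1: components of {Seal} -> Hub = 1*4 = 4.
Iteration 2: components of {Hub} -> Bearing = 4*2 = 8, Frame = 4*1 = 4.
Iteration 3: components of {Bearing,Frame} -> Washer = 4*4 = 16, Widget = 8*4 = 32.
Iteration 4: components of {Washer,Widget} -> Cap = 32*2 = 64.
Iteration 5: components of {Cap} -> Arm = 64*3 = 192, Bracket = 64*2 = 128, Clip = 64*2 = 128.
Iteration 6: no further components; recursion stops.
Total rows emitted: 10.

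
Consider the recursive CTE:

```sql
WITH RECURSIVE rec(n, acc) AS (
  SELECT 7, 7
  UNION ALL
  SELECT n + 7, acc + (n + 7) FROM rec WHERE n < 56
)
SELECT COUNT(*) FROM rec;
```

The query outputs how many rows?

8

Base: n=7, acc=7.
Iteration 1: 7 < 56 holds -> n = 7 + 7 = 14, acc = 7 + 14 = 21.
Iteration 2: 14 < 56 holds -> n = 14 + 7 = 21, acc = 21 + 21 = 42.
Iteration 3: 21 < 56 holds -> n = 21 + 7 = 28, acc = 42 + 28 = 70.
Iteration 4: 28 < 56 holds -> n = 28 + 7 = 35, acc = 70 + 35 = 105.
Iteration 5: 35 < 56 holds -> n = 35 + 7 = 42, acc = 105 + 42 = 147.
Iteration 6: 42 < 56 holds -> n = 42 + 7 = 49, acc = 147 + 49 = 196.
Iteration 7: 49 < 56 holds -> n = 49 + 7 = 56, acc = 196 + 56 = 252.
Iteration 8: 56 < 56 fails; recursion stops.
Total rows emitted: 8.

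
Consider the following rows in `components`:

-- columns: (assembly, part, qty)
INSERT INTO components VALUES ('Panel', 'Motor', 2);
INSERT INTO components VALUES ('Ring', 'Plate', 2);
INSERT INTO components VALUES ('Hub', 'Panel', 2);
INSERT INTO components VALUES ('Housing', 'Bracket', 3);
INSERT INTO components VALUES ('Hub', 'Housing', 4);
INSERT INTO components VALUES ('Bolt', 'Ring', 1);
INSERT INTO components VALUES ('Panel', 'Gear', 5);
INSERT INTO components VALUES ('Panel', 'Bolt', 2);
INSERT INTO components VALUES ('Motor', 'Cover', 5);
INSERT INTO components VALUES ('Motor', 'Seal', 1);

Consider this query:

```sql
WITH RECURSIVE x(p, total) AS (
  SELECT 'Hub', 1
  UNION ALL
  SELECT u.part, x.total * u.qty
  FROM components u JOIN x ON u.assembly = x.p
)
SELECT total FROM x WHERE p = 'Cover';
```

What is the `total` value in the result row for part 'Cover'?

Base: (Hub, total=1).
Iteration 1: components of {Hub} -> Housing = 1*4 = 4, Panel = 1*2 = 2.
Iteration 2: components of {Housing,Panel} -> Bolt = 2*2 = 4, Bracket = 4*3 = 12, Gear = 2*5 = 10, Motor = 2*2 = 4.
Iteration 3: components of {Bolt,Bracket,Gear,Motor} -> Cover = 4*5 = 20, Ring = 4*1 = 4, Seal = 4*1 = 4.
Iteration 4: components of {Cover,Ring,Seal} -> Plate = 4*2 = 8.
Iteration 5: no further components; recursion stops.

20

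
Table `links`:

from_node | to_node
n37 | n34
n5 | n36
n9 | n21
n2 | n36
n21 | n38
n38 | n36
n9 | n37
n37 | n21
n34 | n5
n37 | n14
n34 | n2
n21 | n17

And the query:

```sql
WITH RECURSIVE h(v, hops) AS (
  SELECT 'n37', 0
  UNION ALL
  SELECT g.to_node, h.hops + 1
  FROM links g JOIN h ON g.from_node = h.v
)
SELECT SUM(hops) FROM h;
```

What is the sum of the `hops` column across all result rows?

20

Base: (n37, hops=0).
Iteration 1: edges from {n37} -> (n14, hops=1), (n21, hops=1), (n34, hops=1).
Iteration 2: edges from {n14,n21,n34} -> (n17, hops=2), (n2, hops=2), (n38, hops=2), (n5, hops=2).
Iteration 3: edges from {n17,n2,n38,n5} -> (n36, hops=3) x3. [UNION ALL keeps all 3 new rows, including repeats]
Iteration 4: no outgoing edges from {n36}; recursion stops.
SUM(hops) = 0 + 1 + 1 + 1 + 2 + 2 + 2 + 2 + 3 + 3 + 3 = 20.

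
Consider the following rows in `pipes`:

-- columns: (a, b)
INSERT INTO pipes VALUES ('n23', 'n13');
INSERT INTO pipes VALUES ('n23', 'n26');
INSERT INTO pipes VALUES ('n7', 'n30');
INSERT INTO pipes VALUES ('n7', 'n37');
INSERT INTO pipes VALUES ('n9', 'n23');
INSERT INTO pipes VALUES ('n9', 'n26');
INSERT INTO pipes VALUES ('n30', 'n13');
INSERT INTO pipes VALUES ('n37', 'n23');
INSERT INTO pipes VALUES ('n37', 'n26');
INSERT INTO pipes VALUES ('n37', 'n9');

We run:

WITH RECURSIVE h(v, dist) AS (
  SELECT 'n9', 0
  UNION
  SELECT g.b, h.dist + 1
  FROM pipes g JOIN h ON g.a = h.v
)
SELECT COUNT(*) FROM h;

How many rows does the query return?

5

Base: (n9, dist=0).
Iteration 1: edges from {n9} -> (n23, dist=1), (n26, dist=1).
Iteration 2: edges from {n23,n26} -> (n13, dist=2), (n26, dist=2).
Iteration 3: no outgoing edges from {n13,n26}; recursion stops.
Total rows emitted: 5.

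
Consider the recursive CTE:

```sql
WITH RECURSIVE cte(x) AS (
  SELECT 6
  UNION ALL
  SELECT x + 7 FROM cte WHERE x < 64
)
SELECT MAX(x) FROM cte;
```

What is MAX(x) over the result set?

69

Base: x=6.
Iteration 1: 6 < 64 holds -> x = 6 + 7 = 13.
Iteration 2: 13 < 64 holds -> x = 13 + 7 = 20.
Iteration 3: 20 < 64 holds -> x = 20 + 7 = 27.
Iteration 4: 27 < 64 holds -> x = 27 + 7 = 34.
Iteration 5: 34 < 64 holds -> x = 34 + 7 = 41.
Iteration 6: 41 < 64 holds -> x = 41 + 7 = 48.
Iteration 7: 48 < 64 holds -> x = 48 + 7 = 55.
Iteration 8: 55 < 64 holds -> x = 55 + 7 = 62.
Iteration 9: 62 < 64 holds -> x = 62 + 7 = 69.
Iteration 10: 69 < 64 fails; recursion stops.
x values: 6, 13, 20, 27, 34, 41, 48, 55, 62, 69; the maximum is 69.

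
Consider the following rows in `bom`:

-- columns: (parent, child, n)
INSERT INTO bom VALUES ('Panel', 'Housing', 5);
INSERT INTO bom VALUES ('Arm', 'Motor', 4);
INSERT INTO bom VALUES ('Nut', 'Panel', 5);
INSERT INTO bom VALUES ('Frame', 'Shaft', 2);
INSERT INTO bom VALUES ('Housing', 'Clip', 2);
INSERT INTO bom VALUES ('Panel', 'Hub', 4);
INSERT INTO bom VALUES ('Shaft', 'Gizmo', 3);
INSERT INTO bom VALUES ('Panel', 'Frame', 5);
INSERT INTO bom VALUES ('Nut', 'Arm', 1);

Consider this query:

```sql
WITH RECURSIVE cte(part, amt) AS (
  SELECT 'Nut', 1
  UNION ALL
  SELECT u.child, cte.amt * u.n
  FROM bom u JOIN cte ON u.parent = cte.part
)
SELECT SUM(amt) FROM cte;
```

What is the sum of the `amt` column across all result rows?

331

Base: (Nut, amt=1).
Iteration 1: components of {Nut} -> Arm = 1*1 = 1, Panel = 1*5 = 5.
Iteration 2: components of {Arm,Panel} -> Frame = 5*5 = 25, Housing = 5*5 = 25, Hub = 5*4 = 20, Motor = 1*4 = 4.
Iteration 3: components of {Frame,Housing,Hub,Motor} -> Clip = 25*2 = 50, Shaft = 25*2 = 50.
Iteration 4: components of {Clip,Shaft} -> Gizmo = 50*3 = 150.
Iteration 5: no further components; recursion stops.
SUM(amt) = 1 + 1 + 5 + 4 + 25 + 25 + 20 + 50 + 50 + 150 = 331.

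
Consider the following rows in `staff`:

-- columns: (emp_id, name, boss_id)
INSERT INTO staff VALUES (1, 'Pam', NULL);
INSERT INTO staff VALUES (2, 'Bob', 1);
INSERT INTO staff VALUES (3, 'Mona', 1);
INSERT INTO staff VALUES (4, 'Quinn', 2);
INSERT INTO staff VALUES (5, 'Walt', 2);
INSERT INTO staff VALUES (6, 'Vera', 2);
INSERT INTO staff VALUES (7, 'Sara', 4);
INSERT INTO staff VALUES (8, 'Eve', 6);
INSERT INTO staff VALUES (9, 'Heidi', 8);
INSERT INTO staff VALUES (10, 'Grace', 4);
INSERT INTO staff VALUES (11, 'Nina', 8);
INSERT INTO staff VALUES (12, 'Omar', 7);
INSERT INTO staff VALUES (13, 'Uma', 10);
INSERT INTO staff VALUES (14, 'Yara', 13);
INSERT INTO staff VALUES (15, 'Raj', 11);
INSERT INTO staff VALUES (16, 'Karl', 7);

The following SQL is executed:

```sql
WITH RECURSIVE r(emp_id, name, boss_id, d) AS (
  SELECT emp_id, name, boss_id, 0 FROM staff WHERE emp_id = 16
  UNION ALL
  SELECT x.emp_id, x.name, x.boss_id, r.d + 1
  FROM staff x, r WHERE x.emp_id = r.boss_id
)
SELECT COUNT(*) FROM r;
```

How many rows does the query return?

5

Base: emp_id=16 (Karl), boss_id=7, d 0.
Iteration 1: join on emp_id=7 -> Sara (id 7, boss_id=4, d 1).
Iteration 2: join on emp_id=4 -> Quinn (id 4, boss_id=2, d 2).
Iteration 3: join on emp_id=2 -> Bob (id 2, boss_id=1, d 3).
Iteration 4: join on emp_id=1 -> Pam (id 1, boss_id=NULL, d 4).
Iteration 5: boss_id is NULL; no match; recursion stops.
Total rows emitted: 5.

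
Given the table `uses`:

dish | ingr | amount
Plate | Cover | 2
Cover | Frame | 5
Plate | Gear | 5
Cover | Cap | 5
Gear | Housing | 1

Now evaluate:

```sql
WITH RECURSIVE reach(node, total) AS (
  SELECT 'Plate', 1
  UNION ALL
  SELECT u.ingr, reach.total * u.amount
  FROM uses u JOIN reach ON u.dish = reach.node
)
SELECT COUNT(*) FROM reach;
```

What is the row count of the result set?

6

Base: (Plate, total=1).
Iteration 1: components of {Plate} -> Cover = 1*2 = 2, Gear = 1*5 = 5.
Iteration 2: components of {Cover,Gear} -> Cap = 2*5 = 10, Frame = 2*5 = 10, Housing = 5*1 = 5.
Iteration 3: no further components; recursion stops.
Total rows emitted: 6.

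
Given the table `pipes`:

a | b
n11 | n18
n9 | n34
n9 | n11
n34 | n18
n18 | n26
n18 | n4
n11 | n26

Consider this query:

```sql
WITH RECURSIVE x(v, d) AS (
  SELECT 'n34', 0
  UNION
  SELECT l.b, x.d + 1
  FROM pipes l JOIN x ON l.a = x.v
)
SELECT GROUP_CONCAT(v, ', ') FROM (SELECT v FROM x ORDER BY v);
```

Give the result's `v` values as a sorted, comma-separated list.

Base: (n34, d=0).
Iteration 1: edges from {n34} -> (n18, d=1).
Iteration 2: edges from {n18} -> (n26, d=2), (n4, d=2).
Iteration 3: no outgoing edges from {n26,n4}; recursion stops.

n18, n26, n34, n4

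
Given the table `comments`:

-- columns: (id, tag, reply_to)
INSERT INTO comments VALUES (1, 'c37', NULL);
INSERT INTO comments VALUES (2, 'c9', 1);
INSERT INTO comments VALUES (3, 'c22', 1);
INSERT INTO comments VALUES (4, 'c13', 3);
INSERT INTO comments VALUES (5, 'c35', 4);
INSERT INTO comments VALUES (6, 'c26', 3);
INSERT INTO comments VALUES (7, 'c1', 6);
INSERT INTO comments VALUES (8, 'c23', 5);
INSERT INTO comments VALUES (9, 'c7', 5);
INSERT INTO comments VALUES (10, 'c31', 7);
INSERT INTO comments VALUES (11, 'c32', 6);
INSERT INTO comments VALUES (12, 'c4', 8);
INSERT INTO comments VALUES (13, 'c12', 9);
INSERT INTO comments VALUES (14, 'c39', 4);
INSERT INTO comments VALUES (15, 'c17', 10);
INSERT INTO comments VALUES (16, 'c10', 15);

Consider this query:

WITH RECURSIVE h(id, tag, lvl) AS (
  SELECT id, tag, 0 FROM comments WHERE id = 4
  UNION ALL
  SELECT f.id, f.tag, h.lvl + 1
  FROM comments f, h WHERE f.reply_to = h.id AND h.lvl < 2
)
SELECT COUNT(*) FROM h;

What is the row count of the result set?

Base: id=4 (c13) at lvl 0.
Iteration 1: rows with reply_to in {4} -> c35 (id 5, lvl 1), c39 (id 14, lvl 1).
Iteration 2: rows with reply_to in {5,14} -> c23 (id 8, lvl 2), c7 (id 9, lvl 2).
Iteration 3: lvl < 2 fails for all current rows; recursion stops.
Total rows emitted: 5.

5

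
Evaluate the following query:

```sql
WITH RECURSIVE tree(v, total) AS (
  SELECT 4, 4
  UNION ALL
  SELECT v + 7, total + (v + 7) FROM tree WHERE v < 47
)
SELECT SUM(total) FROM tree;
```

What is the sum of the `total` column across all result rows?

732

Base: v=4, total=4.
Iteration 1: 4 < 47 holds -> v = 4 + 7 = 11, total = 4 + 11 = 15.
Iteration 2: 11 < 47 holds -> v = 11 + 7 = 18, total = 15 + 18 = 33.
Iteration 3: 18 < 47 holds -> v = 18 + 7 = 25, total = 33 + 25 = 58.
Iteration 4: 25 < 47 holds -> v = 25 + 7 = 32, total = 58 + 32 = 90.
Iteration 5: 32 < 47 holds -> v = 32 + 7 = 39, total = 90 + 39 = 129.
Iteration 6: 39 < 47 holds -> v = 39 + 7 = 46, total = 129 + 46 = 175.
Iteration 7: 46 < 47 holds -> v = 46 + 7 = 53, total = 175 + 53 = 228.
Iteration 8: 53 < 47 fails; recursion stops.
SUM(total) = 4 + 15 + 33 + 58 + 90 + 129 + 175 + 228 = 732.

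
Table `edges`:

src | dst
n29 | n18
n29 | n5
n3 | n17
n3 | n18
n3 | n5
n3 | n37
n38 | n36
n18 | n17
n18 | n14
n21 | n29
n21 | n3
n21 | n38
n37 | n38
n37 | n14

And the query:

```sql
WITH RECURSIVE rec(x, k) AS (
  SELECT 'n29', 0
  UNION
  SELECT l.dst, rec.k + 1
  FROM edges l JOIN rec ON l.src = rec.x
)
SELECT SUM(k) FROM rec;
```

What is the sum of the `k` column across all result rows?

6

Base: (n29, k=0).
Iteration 1: edges from {n29} -> (n18, k=1), (n5, k=1).
Iteration 2: edges from {n18,n5} -> (n14, k=2), (n17, k=2).
Iteration 3: no outgoing edges from {n14,n17}; recursion stops.
SUM(k) = 0 + 1 + 1 + 2 + 2 = 6.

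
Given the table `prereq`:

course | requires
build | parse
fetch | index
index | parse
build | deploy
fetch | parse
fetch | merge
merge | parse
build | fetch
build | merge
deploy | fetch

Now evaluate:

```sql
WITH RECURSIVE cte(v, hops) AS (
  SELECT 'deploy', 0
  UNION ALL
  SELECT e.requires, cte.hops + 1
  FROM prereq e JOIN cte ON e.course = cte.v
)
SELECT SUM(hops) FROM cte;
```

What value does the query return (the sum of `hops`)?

Base: (deploy, hops=0).
Iteration 1: edges from {deploy} -> (fetch, hops=1).
Iteration 2: edges from {fetch} -> (index, hops=2), (merge, hops=2), (parse, hops=2).
Iteration 3: edges from {index,merge,parse} -> (parse, hops=3) x2. [UNION ALL keeps all 2 new rows, including repeats]
Iteration 4: no outgoing edges from {parse}; recursion stops.
SUM(hops) = 0 + 1 + 2 + 2 + 2 + 3 + 3 = 13.

13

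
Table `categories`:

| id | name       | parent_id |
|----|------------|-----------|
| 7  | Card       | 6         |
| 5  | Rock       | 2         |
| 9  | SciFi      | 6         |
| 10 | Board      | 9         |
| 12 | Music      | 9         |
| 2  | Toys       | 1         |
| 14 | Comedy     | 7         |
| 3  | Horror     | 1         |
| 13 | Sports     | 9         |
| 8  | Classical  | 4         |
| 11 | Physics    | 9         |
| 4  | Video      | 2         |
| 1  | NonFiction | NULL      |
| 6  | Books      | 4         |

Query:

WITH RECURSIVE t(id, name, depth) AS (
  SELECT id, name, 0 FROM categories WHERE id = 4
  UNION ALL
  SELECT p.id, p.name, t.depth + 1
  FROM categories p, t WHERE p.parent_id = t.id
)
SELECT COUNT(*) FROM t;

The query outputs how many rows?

Base: id=4 (Video) at depth 0.
Iteration 1: rows with parent_id in {4} -> Books (id 6, depth 1), Classical (id 8, depth 1).
Iteration 2: rows with parent_id in {6,8} -> Card (id 7, depth 2), SciFi (id 9, depth 2).
Iteration 3: rows with parent_id in {7,9} -> Board (id 10, depth 3), Physics (id 11, depth 3), Music (id 12, depth 3), Sports (id 13, depth 3), Comedy (id 14, depth 3).
Iteration 4: no rows with parent_id in {10,11,12,13,14}; recursion stops.
Total rows emitted: 10.

10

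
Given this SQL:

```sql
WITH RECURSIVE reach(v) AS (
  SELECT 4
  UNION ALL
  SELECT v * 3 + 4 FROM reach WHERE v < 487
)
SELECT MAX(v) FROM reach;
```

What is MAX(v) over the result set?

1456

Base: v=4.
Iteration 1: 4 < 487 holds -> v = 4 * 3 + 4 = 16.
Iteration 2: 16 < 487 holds -> v = 16 * 3 + 4 = 52.
Iteration 3: 52 < 487 holds -> v = 52 * 3 + 4 = 160.
Iteration 4: 160 < 487 holds -> v = 160 * 3 + 4 = 484.
Iteration 5: 484 < 487 holds -> v = 484 * 3 + 4 = 1456.
Iteration 6: 1456 < 487 fails; recursion stops.
v values: 4, 16, 52, 160, 484, 1456; the maximum is 1456.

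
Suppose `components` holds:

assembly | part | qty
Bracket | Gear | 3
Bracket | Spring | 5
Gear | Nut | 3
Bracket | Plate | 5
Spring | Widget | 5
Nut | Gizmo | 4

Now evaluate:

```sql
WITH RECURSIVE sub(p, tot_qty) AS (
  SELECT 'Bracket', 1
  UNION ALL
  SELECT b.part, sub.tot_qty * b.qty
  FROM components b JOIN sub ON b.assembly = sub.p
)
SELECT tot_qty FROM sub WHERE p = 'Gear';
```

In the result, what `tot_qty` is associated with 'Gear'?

3

Base: (Bracket, tot_qty=1).
Iteration 1: components of {Bracket} -> Gear = 1*3 = 3, Plate = 1*5 = 5, Spring = 1*5 = 5.
Iteration 2: components of {Gear,Plate,Spring} -> Nut = 3*3 = 9, Widget = 5*5 = 25.
Iteration 3: components of {Nut,Widget} -> Gizmo = 9*4 = 36.
Iteration 4: no further components; recursion stops.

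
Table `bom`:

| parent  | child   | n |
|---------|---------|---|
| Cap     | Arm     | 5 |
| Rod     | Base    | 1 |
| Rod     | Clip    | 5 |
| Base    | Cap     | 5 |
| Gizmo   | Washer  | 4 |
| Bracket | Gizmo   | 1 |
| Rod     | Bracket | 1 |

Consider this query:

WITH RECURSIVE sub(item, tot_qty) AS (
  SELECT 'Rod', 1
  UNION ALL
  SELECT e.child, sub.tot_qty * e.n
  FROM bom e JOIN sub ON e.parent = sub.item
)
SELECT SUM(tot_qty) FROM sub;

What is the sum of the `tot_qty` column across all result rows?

Base: (Rod, tot_qty=1).
Iteration 1: components of {Rod} -> Base = 1*1 = 1, Bracket = 1*1 = 1, Clip = 1*5 = 5.
Iteration 2: components of {Base,Bracket,Clip} -> Cap = 1*5 = 5, Gizmo = 1*1 = 1.
Iteration 3: components of {Cap,Gizmo} -> Arm = 5*5 = 25, Washer = 1*4 = 4.
Iteration 4: no further components; recursion stops.
SUM(tot_qty) = 1 + 5 + 1 + 1 + 1 + 5 + 4 + 25 = 43.

43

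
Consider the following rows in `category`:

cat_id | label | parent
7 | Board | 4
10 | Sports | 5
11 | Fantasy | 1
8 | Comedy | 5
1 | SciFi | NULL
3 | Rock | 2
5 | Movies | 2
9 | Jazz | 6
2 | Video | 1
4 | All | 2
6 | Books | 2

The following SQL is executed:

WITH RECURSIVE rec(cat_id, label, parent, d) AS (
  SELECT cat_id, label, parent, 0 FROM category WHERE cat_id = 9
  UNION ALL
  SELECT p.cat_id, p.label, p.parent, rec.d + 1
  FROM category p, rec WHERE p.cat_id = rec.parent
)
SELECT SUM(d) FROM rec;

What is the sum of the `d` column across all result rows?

Base: cat_id=9 (Jazz), parent=6, d 0.
Iteration 1: join on cat_id=6 -> Books (id 6, parent=2, d 1).
Iteration 2: join on cat_id=2 -> Video (id 2, parent=1, d 2).
Iteration 3: join on cat_id=1 -> SciFi (id 1, parent=NULL, d 3).
Iteration 4: parent is NULL; no match; recursion stops.
SUM(d) = 0 + 1 + 2 + 3 = 6.

6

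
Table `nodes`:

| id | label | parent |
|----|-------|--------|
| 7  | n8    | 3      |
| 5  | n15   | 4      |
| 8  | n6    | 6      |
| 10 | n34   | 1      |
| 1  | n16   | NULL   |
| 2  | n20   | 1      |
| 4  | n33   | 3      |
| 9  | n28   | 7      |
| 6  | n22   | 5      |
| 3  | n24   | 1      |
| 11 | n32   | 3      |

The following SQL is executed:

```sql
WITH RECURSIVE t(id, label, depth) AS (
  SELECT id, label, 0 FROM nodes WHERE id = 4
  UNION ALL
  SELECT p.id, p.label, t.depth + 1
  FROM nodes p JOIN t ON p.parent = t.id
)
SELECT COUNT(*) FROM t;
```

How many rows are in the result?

4

Base: id=4 (n33) at depth 0.
Iteration 1: rows with parent in {4} -> n15 (id 5, depth 1).
Iteration 2: rows with parent in {5} -> n22 (id 6, depth 2).
Iteration 3: rows with parent in {6} -> n6 (id 8, depth 3).
Iteration 4: no rows with parent in {8}; recursion stops.
Total rows emitted: 4.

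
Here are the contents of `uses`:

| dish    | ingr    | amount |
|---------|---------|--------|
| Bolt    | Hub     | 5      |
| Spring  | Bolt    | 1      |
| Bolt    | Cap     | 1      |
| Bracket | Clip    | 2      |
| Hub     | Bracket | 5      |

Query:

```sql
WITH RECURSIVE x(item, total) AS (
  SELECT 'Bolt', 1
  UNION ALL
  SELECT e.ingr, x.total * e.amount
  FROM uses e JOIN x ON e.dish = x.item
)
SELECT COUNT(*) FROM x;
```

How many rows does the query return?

5

Base: (Bolt, total=1).
Iteration 1: components of {Bolt} -> Cap = 1*1 = 1, Hub = 1*5 = 5.
Iteration 2: components of {Cap,Hub} -> Bracket = 5*5 = 25.
Iteration 3: components of {Bracket} -> Clip = 25*2 = 50.
Iteration 4: no further components; recursion stops.
Total rows emitted: 5.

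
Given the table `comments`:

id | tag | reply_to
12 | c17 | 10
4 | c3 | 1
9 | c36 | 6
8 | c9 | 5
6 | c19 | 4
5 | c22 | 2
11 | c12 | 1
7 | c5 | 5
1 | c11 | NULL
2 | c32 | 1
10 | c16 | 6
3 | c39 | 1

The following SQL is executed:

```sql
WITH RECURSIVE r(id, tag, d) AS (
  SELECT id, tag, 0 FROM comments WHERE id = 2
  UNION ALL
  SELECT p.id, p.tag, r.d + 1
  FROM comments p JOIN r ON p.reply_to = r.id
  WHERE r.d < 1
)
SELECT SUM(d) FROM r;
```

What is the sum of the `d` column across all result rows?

Base: id=2 (c32) at d 0.
Iteration 1: rows with reply_to in {2} -> c22 (id 5, d 1).
Iteration 2: d < 1 fails for all current rows; recursion stops.
SUM(d) = 0 + 1 = 1.

1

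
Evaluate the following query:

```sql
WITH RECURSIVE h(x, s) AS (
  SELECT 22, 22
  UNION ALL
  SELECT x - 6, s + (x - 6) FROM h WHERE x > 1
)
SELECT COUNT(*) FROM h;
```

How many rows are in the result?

5

Base: x=22, s=22.
Iteration 1: 22 > 1 holds -> x = 22 - 6 = 16, s = 22 + 16 = 38.
Iteration 2: 16 > 1 holds -> x = 16 - 6 = 10, s = 38 + 10 = 48.
Iteration 3: 10 > 1 holds -> x = 10 - 6 = 4, s = 48 + 4 = 52.
Iteration 4: 4 > 1 holds -> x = 4 - 6 = -2, s = 52 + -2 = 50.
Iteration 5: -2 > 1 fails; recursion stops.
Total rows emitted: 5.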